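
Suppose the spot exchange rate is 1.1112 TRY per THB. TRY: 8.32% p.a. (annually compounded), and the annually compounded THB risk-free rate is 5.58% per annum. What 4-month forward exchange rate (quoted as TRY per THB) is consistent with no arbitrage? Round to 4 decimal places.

T = 4/12 years.
Growth of 1 TRY over T: (1 + 0.0832)^(4/12) = 1.0269979.
THB accumulates by (1 + 0.0558)^(4/12) = 1.0182644.
CIP: F = S · (grow TRY)/(grow THB) = 1.1112 × 1.0269979/1.0182644 = 1.120731 TRY per THB.

1.1207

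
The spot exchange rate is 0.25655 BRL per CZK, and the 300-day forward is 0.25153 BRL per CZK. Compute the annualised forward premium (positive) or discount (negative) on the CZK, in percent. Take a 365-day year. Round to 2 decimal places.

-2.38%

T = 300/365 years.
CZK trades forward at -1.95673% vs spot over the period.
Annualise by dividing by T: -0.0195673 / (300/365) = -0.023807 → -2.38%.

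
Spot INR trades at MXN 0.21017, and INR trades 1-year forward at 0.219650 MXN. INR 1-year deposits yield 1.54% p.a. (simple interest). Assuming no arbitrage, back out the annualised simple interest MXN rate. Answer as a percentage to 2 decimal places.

6.12%

T = 1 year.
F/S = 0.21965/0.21017 = 1.0451063 = (growth of MXN) / (growth of INR).
The INR side grows by 1 + 0.0154×1 = 1.015400.
So the MXN growth factor = 1.0612009.
(1.0612009 − 1)/T = 0.061201, i.e. 6.12%.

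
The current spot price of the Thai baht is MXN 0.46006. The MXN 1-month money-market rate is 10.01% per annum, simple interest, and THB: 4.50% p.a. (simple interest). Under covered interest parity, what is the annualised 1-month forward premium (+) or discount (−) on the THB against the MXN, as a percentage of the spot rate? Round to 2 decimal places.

T = 1/12 years.
F = S · g_MXN/g_THB = 0.46006 × 1.0083417/1.003750 = 0.46216457.
(F − S)/S ÷ T = (0.46216457 − 0.46006)/0.46006/(1/12) = 0.054895 → 5.49%.

+5.49%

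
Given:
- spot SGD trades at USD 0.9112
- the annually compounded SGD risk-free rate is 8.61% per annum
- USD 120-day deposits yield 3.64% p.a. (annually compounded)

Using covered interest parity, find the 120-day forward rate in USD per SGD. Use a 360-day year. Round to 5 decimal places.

T = 120/360 years.
Growth of 1 USD over T: (1 + 0.0364)^(120/360) = 1.011989.
Growth of 1 SGD over T: (1 + 0.0861)^(120/360) = 1.0279136.
CIP: F = S · (grow USD)/(grow SGD) = 0.9112 × 1.011989/1.0279136 = 0.8970835 USD per SGD.

0.89708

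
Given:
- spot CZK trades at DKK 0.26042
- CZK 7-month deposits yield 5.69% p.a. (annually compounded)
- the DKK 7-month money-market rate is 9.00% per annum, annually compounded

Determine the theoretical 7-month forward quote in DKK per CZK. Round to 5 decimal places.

0.26515

T = 7/12 years.
DKK growth factor: (1 + 0.0900)^(7/12) = 1.0515553.
Growth of 1 CZK over T: (1 + 0.0569)^(7/12) = 1.0328084.
So F = 0.26042 × 1.0515553 / 1.0328084 = 0.2651470 (DKK/CZK).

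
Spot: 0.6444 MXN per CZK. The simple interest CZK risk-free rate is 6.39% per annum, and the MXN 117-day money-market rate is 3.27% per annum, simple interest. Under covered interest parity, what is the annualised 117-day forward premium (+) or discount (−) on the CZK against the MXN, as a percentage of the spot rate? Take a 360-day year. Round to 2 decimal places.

T = 117/360 years.
No-arbitrage forward: 0.6444 × 1.0106275 / 1.0207675 = 0.6379987 MXN/CZK.
Annualised premium = (F − S)/S × (1/T) = (0.6379987 − 0.6444)/0.6444 ÷ (117/360) = -3.06%.

-3.06%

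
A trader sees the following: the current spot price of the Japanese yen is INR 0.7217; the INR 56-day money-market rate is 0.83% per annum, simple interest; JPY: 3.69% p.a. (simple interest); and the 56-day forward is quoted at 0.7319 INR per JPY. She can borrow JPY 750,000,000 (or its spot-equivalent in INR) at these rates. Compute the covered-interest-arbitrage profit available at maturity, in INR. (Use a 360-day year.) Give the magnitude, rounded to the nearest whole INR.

T = 56/360 years.
Keep in JPY, deliver into the forward: 750,000,000·1.005740·0.7319 = INR 552,075,829.50.
Swap to INR now, deposit: 750,000,000·0.7217·1.00129111111 = INR 541,973,846.17.
The quoted forward overvalues JPY, so borrow INR, buy JPY at spot, deposit the JPY at 3.69%, and sell the proceeds forward at 0.7319.
The gap between the two covered legs is INR 10,101,983.

INR 10,101,983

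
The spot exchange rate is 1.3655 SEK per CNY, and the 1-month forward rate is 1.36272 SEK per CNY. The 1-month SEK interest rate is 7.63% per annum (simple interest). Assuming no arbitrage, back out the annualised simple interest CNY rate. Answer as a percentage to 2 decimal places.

10.09%

T = 1/12 years.
By CIP, F/S equals the SEK-to-CNY growth ratio: 1.36272/1.3655 = 0.9979641.
SEK growth factor: 1 + 0.0763×1/12 = 1.0063583.
Hence g_CNY = 1.0084113.
(1.0084113 − 1)/T = 0.100936, i.e. 10.09%.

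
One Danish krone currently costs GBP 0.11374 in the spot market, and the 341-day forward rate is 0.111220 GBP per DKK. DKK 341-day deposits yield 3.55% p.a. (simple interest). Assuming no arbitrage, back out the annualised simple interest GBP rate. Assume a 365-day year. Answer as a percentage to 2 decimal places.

T = 341/365 years.
CIP gives F = S · g_GBP/g_DKK, so g_GBP/g_DKK = 0.11122/0.11374 = 0.9778442.
The DKK side grows by 1 + 0.0355×341/365 = 1.0331658.
So the GBP growth factor = 1.0102752.
(1.0102752 − 1)/T = 0.010998, i.e. 1.10%.

1.10%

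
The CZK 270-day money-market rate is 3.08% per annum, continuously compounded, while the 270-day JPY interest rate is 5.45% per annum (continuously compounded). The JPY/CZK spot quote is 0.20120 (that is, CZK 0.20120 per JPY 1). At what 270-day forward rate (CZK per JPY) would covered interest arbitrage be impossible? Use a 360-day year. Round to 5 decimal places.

0.19766

T = 270/360 years.
Growth of 1 CZK over T: e^(0.0308×270/360) = 1.0233689.
JPY accumulates by e^(0.0545×270/360) = 1.0417219.
Forward (CZK per JPY) = 0.2012 × 1.0233689 / 1.0417219 = 0.1976553.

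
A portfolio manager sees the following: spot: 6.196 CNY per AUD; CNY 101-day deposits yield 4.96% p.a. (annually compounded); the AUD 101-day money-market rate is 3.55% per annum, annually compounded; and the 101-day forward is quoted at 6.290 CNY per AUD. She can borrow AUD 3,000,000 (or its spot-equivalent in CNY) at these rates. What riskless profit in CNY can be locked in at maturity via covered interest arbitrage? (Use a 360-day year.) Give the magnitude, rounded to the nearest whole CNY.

CNY 213,413

T = 101/360 years.
Invest the AUD and cover forward: 3,000,000 × 1.0098350622 × 6.290 = CNY 19,055,587.62.
Convert at spot and invest in CNY: 3,000,000 × 6.196 × 1.0136740998 = CNY 18,842,174.17.
The quoted forward overvalues AUD, so borrow CNY, buy AUD at spot, deposit the AUD at 3.55%, and sell the proceeds forward at 6.290.
Profit = 19,055,587.62 − 18,842,174.17 = CNY 213,413.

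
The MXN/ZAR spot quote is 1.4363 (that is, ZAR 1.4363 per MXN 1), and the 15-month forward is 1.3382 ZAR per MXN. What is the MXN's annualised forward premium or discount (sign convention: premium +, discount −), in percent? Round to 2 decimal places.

T = 15/12 years.
MXN trades forward at -6.83005% vs spot over the period.
Annualise by dividing by T: -0.0683005 / (15/12) = -0.054640 → -5.46%.

-5.46%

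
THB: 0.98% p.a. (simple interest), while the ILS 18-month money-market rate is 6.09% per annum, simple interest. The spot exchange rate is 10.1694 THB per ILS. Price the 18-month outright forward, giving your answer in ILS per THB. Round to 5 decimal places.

T = 18/12 years.
Growth of 1 THB over T: 1 + 0.0098×18/12 = 1.014700.
ILS growth factor: 1 + 0.0609×18/12 = 1.091350.
So F = 10.1694 × 1.014700 / 1.091350 = 9.455161 (THB/ILS).
Quoted the other way: 1/9.455161 = 0.10576 ILS per THB.

0.10576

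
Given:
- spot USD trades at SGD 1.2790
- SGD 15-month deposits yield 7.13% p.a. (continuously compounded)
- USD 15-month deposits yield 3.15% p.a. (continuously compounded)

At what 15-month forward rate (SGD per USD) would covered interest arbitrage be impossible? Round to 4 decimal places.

T = 15/12 years.
SGD growth factor: e^(0.0713×15/12) = 1.0932173.
Growth of 1 USD over T: e^(0.0315×15/12) = 1.0401605.
So F = 1.279 × 1.0932173 / 1.0401605 = 1.344240 (SGD/USD).

1.3442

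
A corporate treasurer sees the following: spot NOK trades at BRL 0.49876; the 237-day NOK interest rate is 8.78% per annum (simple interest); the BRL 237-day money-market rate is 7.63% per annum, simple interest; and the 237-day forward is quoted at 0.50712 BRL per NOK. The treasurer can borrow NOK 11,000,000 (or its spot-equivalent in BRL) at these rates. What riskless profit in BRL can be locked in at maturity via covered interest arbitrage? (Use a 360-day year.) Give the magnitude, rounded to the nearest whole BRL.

BRL 138,812

T = 237/360 years.
Invest the NOK and cover forward: 11,000,000 × 1.057801667 × 0.50712 = BRL 5,900,756.20.
Convert at spot and invest in BRL: 11,000,000 × 0.49876 × 1.050230833 = BRL 5,761,944.43.
The quoted forward overvalues NOK, so borrow BRL, buy NOK at spot, deposit the NOK at 8.78%, and sell the proceeds forward at 0.50712.
Profit = 5,900,756.20 − 5,761,944.43 = BRL 138,812.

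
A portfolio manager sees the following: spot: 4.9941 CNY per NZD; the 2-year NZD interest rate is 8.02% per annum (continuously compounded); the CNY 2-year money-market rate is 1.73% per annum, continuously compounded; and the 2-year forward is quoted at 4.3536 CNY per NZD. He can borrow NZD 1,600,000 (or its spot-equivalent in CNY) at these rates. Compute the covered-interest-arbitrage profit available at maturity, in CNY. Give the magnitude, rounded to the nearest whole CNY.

T = 2 years.
Keep in NZD, deliver into the forward: 1,600,000·1.173980369·4.3536 = CNY 8,177,665.50.
Swap to CNY now, deposit: 1,600,000·4.9941·1.035205544 = CNY 8,271,872.01.
The quoted forward undervalues NZD, so borrow NZD, convert to CNY at spot, deposit the CNY at 1.73%, and buy NZD forward at 4.3536 to cover the loan.
Arbitrage profit = |8,177,665.50 − 8,271,872.01| = CNY 94,207.

CNY 94,207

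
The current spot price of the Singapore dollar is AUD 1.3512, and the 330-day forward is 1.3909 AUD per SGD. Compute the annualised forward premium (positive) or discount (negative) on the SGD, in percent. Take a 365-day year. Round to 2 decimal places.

+3.25%

T = 330/365 years.
Period premium: (1.3909 − 1.3512)/1.3512 = 0.0293813.
Annualise by dividing by T: 0.0293813 / (330/365) = 0.032497 → 3.25%.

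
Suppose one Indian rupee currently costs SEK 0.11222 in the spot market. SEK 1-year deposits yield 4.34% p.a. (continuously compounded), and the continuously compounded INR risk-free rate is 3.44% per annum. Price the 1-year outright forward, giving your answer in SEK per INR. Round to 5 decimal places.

0.11323

T = 1 year.
SEK accumulates by e^(0.0434×1) = 1.0443556.
Growth of 1 INR over T: e^(0.0344×1) = 1.0349985.
Forward (SEK per INR) = 0.11222 × 1.0443556 / 1.0349985 = 0.1132345.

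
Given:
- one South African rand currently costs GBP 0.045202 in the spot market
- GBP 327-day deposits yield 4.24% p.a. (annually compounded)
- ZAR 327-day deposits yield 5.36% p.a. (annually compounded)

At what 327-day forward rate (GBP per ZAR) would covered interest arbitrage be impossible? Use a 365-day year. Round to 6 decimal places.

0.044771

T = 327/365 years.
Growth of 1 GBP over T: (1 + 0.0424)^(327/365) = 1.0379032.
ZAR accumulates by (1 + 0.0536)^(327/365) = 1.0478883.
CIP: F = S · (grow GBP)/(grow ZAR) = 0.045202 × 1.0379032/1.0478883 = 0.04477128 GBP per ZAR.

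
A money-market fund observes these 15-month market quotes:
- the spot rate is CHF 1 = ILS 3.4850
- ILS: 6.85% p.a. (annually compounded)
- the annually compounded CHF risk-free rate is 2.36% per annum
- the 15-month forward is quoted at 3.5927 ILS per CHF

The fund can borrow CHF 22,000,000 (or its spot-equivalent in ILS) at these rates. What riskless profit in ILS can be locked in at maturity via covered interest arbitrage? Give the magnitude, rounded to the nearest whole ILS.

ILS 1,912,245

T = 15/12 years.
Invest the CHF and cover forward: 22,000,000 × 1.0295865168 × 3.5927 = ILS 81,377,900.54.
Convert at spot and invest in ILS: 22,000,000 × 3.4850 × 1.0863459713 = ILS 83,290,145.62.
The quoted forward undervalues CHF, so borrow CHF, convert to ILS at spot, deposit the ILS at 6.85%, and buy CHF forward at 3.5927 to cover the loan.
Profit = 83,290,145.62 − 81,377,900.54 = ILS 1,912,245.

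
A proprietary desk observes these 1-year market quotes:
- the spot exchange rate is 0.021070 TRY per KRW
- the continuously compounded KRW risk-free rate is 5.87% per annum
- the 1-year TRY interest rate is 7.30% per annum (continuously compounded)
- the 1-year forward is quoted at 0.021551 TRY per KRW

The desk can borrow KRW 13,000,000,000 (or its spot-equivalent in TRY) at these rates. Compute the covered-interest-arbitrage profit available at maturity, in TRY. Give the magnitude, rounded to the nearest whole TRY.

T = 1 year.
Invest the KRW and cover forward: 13,000,000,000 × 1.0604570559 × 0.021551 = TRY 297,100,830.15.
Convert at spot and invest in TRY: 13,000,000,000 × 0.021070 × 1.07573053691 = TRY 294,653,351.37.
The quoted forward overvalues KRW, so borrow TRY, buy KRW at spot, deposit the KRW at 5.87%, and sell the proceeds forward at 0.021551.
Arbitrage profit = |297,100,830.15 − 294,653,351.37| = TRY 2,447,479.

TRY 2,447,479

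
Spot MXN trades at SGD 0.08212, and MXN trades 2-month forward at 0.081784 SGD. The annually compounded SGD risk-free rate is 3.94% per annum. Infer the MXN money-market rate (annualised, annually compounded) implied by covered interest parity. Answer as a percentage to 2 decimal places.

6.53%

T = 2/12 years.
CIP gives F = S · g_SGD/g_MXN, so g_SGD/g_MXN = 0.081784/0.08212 = 0.9959084.
SGD growth factor: (1 + 0.0394)^(2/12) = 1.0064614.
So the MXN growth factor = 1.0105964.
r = 1.0105964^(12/2) − 1 = 0.065287 → 6.53%.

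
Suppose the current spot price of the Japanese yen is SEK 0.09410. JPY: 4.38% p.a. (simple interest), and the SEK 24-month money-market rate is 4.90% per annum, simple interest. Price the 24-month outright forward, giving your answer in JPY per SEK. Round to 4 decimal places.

10.5263

T = 2 years.
Growth of 1 SEK over T: 1 + 0.0490×2 = 1.098000.
JPY accumulates by 1 + 0.0438×2 = 1.087600.
So F = 0.0941 × 1.098000 / 1.087600 = 0.094999816 (SEK/JPY).
Invert for JPY per SEK: 1 / 0.094999816 = 10.5263.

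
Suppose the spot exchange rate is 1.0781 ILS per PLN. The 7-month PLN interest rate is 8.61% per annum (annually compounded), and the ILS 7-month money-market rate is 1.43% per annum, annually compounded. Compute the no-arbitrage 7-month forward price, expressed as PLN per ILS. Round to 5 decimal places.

T = 7/12 years.
ILS accumulates by (1 + 0.0143)^(7/12) = 1.008317.
PLN accumulates by (1 + 0.0861)^(7/12) = 1.0493589.
Forward (ILS per PLN) = 1.0781 × 1.008317 / 1.0493589 = 1.035934.
Invert for PLN per ILS: 1 / 1.035934 = 0.96531.

0.96531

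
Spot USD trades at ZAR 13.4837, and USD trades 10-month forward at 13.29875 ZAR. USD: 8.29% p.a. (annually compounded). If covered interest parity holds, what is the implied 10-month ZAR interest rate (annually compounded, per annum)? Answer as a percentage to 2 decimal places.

T = 10/12 years.
F/S = 13.29875/13.4837 = 0.9862834 = (growth of ZAR) / (growth of USD).
USD growth factor: (1 + 0.0829)^(10/12) = 1.0686208.
Hence g_ZAR = 1.053963.
Annualise: 1.053963^(12/10) − 1 = 0.065100 = 6.51%.

6.51%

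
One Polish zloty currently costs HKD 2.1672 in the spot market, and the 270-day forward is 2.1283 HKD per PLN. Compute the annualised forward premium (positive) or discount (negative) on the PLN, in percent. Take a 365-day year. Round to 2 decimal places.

-2.43%

T = 270/365 years.
PLN trades forward at -1.79494% vs spot over the period.
Annualise by dividing by T: -0.0179494 / (270/365) = -0.024265 → -2.43%.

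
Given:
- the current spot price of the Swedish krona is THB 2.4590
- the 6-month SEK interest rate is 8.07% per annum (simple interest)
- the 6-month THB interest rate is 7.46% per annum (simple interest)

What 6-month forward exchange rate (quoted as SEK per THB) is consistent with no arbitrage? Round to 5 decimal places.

0.40787

T = 6/12 years.
Growth of 1 THB over T: 1 + 0.0746×6/12 = 1.037300.
Growth of 1 SEK over T: 1 + 0.0807×6/12 = 1.040350.
CIP: F = S · (grow THB)/(grow SEK) = 2.459 × 1.037300/1.040350 = 2.451791 THB per SEK.
Quoted the other way: 1/2.451791 = 0.40787 SEK per THB.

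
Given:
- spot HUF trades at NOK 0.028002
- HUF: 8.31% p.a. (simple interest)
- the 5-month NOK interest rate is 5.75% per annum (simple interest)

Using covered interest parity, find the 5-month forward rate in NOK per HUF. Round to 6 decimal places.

0.027713

T = 5/12 years.
NOK accumulates by 1 + 0.0575×5/12 = 1.0239583.
HUF growth factor: 1 + 0.0831×5/12 = 1.034625.
So F = 0.028002 × 1.0239583 / 1.034625 = 0.02771331 (NOK/HUF).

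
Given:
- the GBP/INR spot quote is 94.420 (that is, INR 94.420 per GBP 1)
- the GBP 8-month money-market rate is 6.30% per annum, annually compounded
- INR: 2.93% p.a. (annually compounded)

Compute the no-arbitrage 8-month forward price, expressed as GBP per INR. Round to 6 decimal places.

0.010821

T = 8/12 years.
Growth of 1 INR over T: (1 + 0.0293)^(8/12) = 1.0194392.
GBP growth factor: (1 + 0.0630)^(8/12) = 1.0415709.
So F = 94.42 × 1.0194392 / 1.0415709 = 92.41373 (INR/GBP).
Quoted the other way: 1/92.41373 = 0.010821 GBP per INR.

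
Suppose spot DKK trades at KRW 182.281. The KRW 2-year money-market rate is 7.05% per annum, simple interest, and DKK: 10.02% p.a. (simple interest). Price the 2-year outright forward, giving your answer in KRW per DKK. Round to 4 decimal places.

T = 2 years.
Growth of 1 KRW over T: 1 + 0.0705×2 = 1.141000.
DKK accumulates by 1 + 0.1002×2 = 1.200400.
Forward (KRW per DKK) = 182.281 × 1.141000 / 1.200400 = 173.261097.

173.2611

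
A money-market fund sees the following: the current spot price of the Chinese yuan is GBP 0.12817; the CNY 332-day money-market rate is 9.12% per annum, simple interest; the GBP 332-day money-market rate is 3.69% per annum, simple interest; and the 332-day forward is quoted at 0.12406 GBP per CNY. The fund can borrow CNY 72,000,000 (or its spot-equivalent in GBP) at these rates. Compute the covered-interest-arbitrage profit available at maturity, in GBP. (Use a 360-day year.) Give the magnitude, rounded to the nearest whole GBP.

GBP 141,311

T = 332/360 years.
Route A — deposit CNY, sell forward: 72,000,000 × 1.084106667 × 0.12406 = GBP 9,683,587.66.
Route B — convert at spot, deposit GBP: 72,000,000 × 0.12817 × 1.034030 = GBP 9,542,277.01.
The quoted forward overvalues CNY, so borrow GBP, buy CNY at spot, deposit the CNY at 9.12%, and sell the proceeds forward at 0.12406.
The gap between the two covered legs is GBP 141,311.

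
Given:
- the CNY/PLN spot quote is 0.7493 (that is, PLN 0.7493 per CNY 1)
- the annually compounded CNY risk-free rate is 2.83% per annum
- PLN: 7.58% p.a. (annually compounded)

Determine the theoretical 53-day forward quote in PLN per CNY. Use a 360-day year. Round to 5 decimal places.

T = 53/360 years.
PLN accumulates by (1 + 0.0758)^(53/360) = 1.0108148.
CNY accumulates by (1 + 0.0283)^(53/360) = 1.004117.
CIP: F = S · (grow PLN)/(grow CNY) = 0.7493 × 1.0108148/1.004117 = 0.7542981 PLN per CNY.

0.75430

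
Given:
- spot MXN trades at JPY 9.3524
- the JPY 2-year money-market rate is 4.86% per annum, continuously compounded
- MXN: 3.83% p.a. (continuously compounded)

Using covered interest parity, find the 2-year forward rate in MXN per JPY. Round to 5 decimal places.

T = 2 years.
JPY accumulates by e^(0.0486×2) = 1.1020808.
MXN growth factor: e^(0.0383×2) = 1.0796101.
CIP: F = S · (grow JPY)/(grow MXN) = 9.3524 × 1.1020808/1.0796101 = 9.547058 JPY per MXN.
Quoted the other way: 1/9.547058 = 0.10474 MXN per JPY.

0.10474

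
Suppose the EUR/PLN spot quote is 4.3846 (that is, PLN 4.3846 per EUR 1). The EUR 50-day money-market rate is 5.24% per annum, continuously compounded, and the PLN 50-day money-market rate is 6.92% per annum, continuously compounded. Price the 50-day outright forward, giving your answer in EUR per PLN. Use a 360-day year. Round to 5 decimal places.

T = 50/360 years.
PLN growth factor: e^(0.0692×50/360) = 1.0096574.
Growth of 1 EUR over T: e^(0.0524×50/360) = 1.0073043.
CIP: F = S · (grow PLN)/(grow EUR) = 4.3846 × 1.0096574/1.0073043 = 4.394843 PLN per EUR.
Invert for EUR per PLN: 1 / 4.394843 = 0.22754.

0.22754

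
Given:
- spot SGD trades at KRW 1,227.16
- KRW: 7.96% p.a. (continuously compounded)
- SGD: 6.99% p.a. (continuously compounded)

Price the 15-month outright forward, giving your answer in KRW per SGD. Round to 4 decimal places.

T = 15/12 years.
KRW accumulates by e^(0.0796×15/12) = 1.1046184707.
SGD growth factor: e^(0.0699×15/12) = 1.0913058427.
So F = 1227.16 × 1.1046184707 / 1.0913058427 = 1242.129886 (KRW/SGD).

1242.1299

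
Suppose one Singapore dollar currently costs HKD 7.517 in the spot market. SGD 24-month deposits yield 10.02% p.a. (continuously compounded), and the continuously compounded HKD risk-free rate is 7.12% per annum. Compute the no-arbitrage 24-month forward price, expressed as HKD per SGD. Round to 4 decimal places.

7.0934

T = 2 years.
Growth of 1 HKD over T: e^(0.0712×2) = 1.1530378.
Growth of 1 SGD over T: e^(0.1002×2) = 1.2218914.
CIP: F = S · (grow HKD)/(grow SGD) = 7.517 × 1.1530378/1.2218914 = 7.093417 HKD per SGD.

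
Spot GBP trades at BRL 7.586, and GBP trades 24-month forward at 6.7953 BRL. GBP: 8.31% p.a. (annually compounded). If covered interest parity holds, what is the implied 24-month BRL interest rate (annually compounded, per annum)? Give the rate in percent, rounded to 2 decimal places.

T = 2 years.
F/S = 6.7953/7.586 = 0.8957685 = (growth of BRL) / (growth of GBP).
GBP growth factor: (1 + 0.0831)^2 = 1.1731056.
Hence g_BRL = 1.050831.
Annualise: 1.050831^(1/2) − 1 = 0.025100 = 2.51%.

2.51%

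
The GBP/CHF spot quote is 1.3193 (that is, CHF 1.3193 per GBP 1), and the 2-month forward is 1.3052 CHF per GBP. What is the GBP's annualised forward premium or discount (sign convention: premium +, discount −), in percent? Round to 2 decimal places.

T = 2/12 years.
GBP trades forward at -1.06875% vs spot over the period.
Annualise by dividing by T: -0.0106875 / (2/12) = -0.064125 → -6.41%.

-6.41%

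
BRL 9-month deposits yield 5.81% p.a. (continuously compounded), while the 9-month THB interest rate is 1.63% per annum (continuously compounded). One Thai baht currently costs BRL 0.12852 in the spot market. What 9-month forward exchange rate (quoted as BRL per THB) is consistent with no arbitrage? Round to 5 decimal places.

T = 9/12 years.
BRL growth factor: e^(0.0581×9/12) = 1.0445383.
THB accumulates by e^(0.0163×9/12) = 1.012300.
Forward (BRL per THB) = 0.12852 × 1.0445383 / 1.012300 = 0.1326129.

0.13261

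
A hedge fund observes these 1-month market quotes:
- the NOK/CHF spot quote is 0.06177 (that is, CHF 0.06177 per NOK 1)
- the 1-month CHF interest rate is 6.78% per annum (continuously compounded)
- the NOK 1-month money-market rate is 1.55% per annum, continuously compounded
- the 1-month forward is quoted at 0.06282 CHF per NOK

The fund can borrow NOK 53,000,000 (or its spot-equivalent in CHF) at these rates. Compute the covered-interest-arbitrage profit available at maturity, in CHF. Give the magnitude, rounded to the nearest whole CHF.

T = 1/12 years.
Route A — deposit NOK, sell forward: 53,000,000 × 1.001292501 × 0.06282 = CHF 3,333,763.33.
Route B — convert at spot, deposit CHF: 53,000,000 × 0.06177 × 1.005665991 = CHF 3,292,359.38.
The quoted forward overvalues NOK, so borrow CHF, buy NOK at spot, deposit the NOK at 1.55%, and sell the proceeds forward at 0.06282.
Arbitrage profit = |3,333,763.33 − 3,292,359.38| = CHF 41,404.

CHF 41,404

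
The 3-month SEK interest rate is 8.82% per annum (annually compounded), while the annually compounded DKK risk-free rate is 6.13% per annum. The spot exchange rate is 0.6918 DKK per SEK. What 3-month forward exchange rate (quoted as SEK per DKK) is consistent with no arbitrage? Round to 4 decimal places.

T = 3/12 years.
DKK growth factor: (1 + 0.0613)^(3/12) = 1.0149848.
SEK growth factor: (1 + 0.0882)^(3/12) = 1.0213561.
So F = 0.6918 × 1.0149848 / 1.0213561 = 0.6874845 (DKK/SEK).
Quoted the other way: 1/0.6874845 = 1.4546 SEK per DKK.

1.4546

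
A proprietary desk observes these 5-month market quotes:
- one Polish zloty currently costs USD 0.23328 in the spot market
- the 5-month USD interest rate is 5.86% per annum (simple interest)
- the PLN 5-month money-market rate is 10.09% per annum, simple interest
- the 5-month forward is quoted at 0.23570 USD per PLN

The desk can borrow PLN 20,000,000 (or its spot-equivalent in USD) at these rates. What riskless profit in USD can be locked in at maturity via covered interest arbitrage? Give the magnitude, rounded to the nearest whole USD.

T = 5/12 years.
Keep in PLN, deliver into the forward: 20,000,000·1.042041667·0.23570 = USD 4,912,184.42.
Swap to USD now, deposit: 20,000,000·0.23328·1.024416667 = USD 4,779,518.40.
The quoted forward overvalues PLN, so borrow USD, buy PLN at spot, deposit the PLN at 10.09%, and sell the proceeds forward at 0.23570.
Profit = 4,912,184.42 − 4,779,518.40 = USD 132,666.

USD 132,666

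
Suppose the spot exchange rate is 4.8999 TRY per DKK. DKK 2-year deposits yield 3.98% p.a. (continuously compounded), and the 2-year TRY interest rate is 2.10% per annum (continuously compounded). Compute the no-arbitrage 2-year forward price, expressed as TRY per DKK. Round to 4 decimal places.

4.7191

T = 2 years.
TRY growth factor: e^(0.0210×2) = 1.0428945.
Growth of 1 DKK over T: e^(0.0398×2) = 1.0828538.
Forward (TRY per DKK) = 4.8999 × 1.0428945 / 1.0828538 = 4.719085.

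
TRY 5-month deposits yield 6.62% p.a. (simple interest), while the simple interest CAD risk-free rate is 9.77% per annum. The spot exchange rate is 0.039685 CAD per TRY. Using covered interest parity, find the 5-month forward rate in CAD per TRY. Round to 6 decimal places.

T = 5/12 years.
CAD growth factor: 1 + 0.0977×5/12 = 1.0407083.
Growth of 1 TRY over T: 1 + 0.0662×5/12 = 1.0275833.
Forward (CAD per TRY) = 0.039685 × 1.0407083 / 1.0275833 = 0.04019188.

0.040192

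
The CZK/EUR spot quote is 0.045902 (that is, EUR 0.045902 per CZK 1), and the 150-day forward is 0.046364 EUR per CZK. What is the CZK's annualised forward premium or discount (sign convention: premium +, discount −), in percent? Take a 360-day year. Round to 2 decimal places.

T = 150/360 years.
Period premium: (0.046364 − 0.045902)/0.045902 = 0.0100649.
×(1/T) gives 2.42% p.a.

+2.42%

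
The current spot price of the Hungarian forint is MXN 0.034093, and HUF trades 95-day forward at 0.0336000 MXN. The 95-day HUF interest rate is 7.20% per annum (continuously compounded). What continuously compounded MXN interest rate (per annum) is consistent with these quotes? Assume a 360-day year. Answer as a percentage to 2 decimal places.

1.68%

T = 95/360 years.
F/S = 0.0336/0.034093 = 0.9855396 = (growth of MXN) / (growth of HUF).
The HUF side grows by e^(0.0720×95/360) = 1.0191816.
That pins the MXN growth at 1.0044438.
Take logs: ln 1.0044438 / (95/360) = 0.016802, so 1.68%.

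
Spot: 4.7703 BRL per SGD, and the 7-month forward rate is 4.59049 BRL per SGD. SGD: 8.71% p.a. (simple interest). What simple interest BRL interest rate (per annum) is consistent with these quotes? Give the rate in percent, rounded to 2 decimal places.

T = 7/12 years.
CIP gives F = S · g_BRL/g_SGD, so g_BRL/g_SGD = 4.59049/4.7703 = 0.9623064.
SGD growth factor: 1 + 0.0871×7/12 = 1.0508083.
Hence g_BRL = 1.0111996.
r = (1.0111996 − 1)/(7/12) = 0.019199 → 1.92%.

1.92%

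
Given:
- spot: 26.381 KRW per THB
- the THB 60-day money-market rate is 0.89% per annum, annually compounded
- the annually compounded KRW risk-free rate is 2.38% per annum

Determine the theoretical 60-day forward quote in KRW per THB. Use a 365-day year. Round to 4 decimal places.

26.4447

T = 60/365 years.
KRW growth factor: (1 + 0.0238)^(60/365) = 1.00387398.
THB accumulates by (1 + 0.0089)^(60/365) = 1.0014576.
CIP: F = S · (grow KRW)/(grow THB) = 26.381 × 1.00387398/1.0014576 = 26.444654 KRW per THB.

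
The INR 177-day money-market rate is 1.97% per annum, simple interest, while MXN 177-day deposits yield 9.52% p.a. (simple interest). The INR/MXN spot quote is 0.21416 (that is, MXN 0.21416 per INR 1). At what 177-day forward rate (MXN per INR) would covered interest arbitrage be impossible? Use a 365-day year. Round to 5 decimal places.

T = 177/365 years.
MXN accumulates by 1 + 0.0952×177/365 = 1.0461655.
INR accumulates by 1 + 0.0197×177/365 = 1.0095532.
CIP: F = S · (grow MXN)/(grow INR) = 0.21416 × 1.0461655/1.0095532 = 0.2219267 MXN per INR.

0.22193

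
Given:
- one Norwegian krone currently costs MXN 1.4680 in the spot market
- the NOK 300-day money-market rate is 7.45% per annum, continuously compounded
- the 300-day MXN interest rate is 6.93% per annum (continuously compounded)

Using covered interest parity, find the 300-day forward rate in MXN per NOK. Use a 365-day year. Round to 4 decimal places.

T = 300/365 years.
MXN growth factor: e^(0.0693×300/365) = 1.0586123.
NOK accumulates by e^(0.0745×300/365) = 1.0631465.
Forward (MXN per NOK) = 1.468 × 1.0586123 / 1.0631465 = 1.461739.

1.4617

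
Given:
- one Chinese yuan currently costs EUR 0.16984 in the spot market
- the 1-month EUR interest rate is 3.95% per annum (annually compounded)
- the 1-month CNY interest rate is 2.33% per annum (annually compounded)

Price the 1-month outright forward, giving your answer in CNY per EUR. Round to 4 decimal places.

5.8802

T = 1/12 years.
EUR accumulates by (1 + 0.0395)^(1/12) = 1.0032335.
CNY growth factor: (1 + 0.0233)^(1/12) = 1.0019212.
Forward (EUR per CNY) = 0.16984 × 1.0032335 / 1.0019212 = 0.1700625.
Invert for CNY per EUR: 1 / 0.1700625 = 5.8802.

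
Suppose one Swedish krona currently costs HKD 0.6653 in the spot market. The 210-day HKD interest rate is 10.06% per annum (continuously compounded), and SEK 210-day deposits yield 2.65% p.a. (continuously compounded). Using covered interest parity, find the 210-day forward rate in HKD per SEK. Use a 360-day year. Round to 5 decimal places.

T = 210/360 years.
Growth of 1 HKD over T: e^(0.1006×210/360) = 1.0604394.
SEK accumulates by e^(0.0265×210/360) = 1.0155784.
Forward (HKD per SEK) = 0.6653 × 1.0604394 / 1.0155784 = 0.6946882.

0.69469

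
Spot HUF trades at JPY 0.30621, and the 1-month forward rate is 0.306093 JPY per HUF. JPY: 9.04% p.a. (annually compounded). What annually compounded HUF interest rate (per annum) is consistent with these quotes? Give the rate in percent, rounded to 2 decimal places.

9.54%

T = 1/12 years.
F/S = 0.306093/0.30621 = 0.9996179 = (growth of JPY) / (growth of HUF).
The JPY side grows by (1 + 0.0904)^(1/12) = 1.0072381.
That pins the HUF growth at 1.0076231.
r = 1.0076231^(12/1) − 1 = 0.095412 → 9.54%.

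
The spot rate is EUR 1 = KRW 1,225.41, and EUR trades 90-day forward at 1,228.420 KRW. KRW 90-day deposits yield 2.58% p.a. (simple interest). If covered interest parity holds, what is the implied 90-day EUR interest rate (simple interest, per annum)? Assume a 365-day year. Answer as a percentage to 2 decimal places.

T = 90/365 years.
By CIP, F/S equals the KRW-to-EUR growth ratio: 1228.42/1225.41 = 1.0024563.
The KRW side grows by 1 + 0.0258×90/365 = 1.0063616.
So the EUR growth factor = 1.0038957.
r = (1.0038957 − 1)/(90/365) = 0.015799 → 1.58%.

1.58%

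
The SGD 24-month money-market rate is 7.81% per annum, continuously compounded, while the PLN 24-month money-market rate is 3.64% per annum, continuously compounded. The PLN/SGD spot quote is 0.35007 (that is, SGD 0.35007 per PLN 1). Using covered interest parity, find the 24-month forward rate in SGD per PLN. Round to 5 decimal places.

T = 2 years.
Growth of 1 SGD over T: e^(0.0781×2) = 1.169060.
PLN accumulates by e^(0.0364×2) = 1.0755154.
So F = 0.35007 × 1.169060 / 1.0755154 = 0.3805179 (SGD/PLN).

0.38052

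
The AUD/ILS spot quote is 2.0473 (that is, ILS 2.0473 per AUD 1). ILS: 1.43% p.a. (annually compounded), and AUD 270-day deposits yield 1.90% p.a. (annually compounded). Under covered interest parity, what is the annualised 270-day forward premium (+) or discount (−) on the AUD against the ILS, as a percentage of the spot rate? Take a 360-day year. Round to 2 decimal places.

T = 270/360 years.
F = S · g_ILS/g_AUD = 2.0473 × 1.0107059/1.0142164 = 2.0402137.
(F − S)/S ÷ T = (2.0402137 − 2.0473)/2.0473/(270/360) = -0.004615 → -0.46%.

-0.46%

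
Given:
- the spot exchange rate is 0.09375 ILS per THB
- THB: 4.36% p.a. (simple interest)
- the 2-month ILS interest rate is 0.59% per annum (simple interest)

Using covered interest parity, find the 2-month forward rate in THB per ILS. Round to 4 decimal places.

T = 2/12 years.
Growth of 1 ILS over T: 1 + 0.0059×2/12 = 1.00098333.
Growth of 1 THB over T: 1 + 0.0436×2/12 = 1.00726667.
So F = 0.09375 × 1.00098333 / 1.00726667 = 0.093165187 (ILS/THB).
Quoted the other way: 1/0.093165187 = 10.7336 THB per ILS.

10.7336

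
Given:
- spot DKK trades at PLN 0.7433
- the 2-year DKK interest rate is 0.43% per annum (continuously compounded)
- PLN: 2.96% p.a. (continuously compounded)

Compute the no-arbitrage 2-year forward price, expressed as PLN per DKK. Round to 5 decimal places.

0.78188

T = 2 years.
PLN growth factor: e^(0.0296×2) = 1.0609874.
DKK growth factor: e^(0.0043×2) = 1.0086371.
Forward (PLN per DKK) = 0.7433 × 1.0609874 / 1.0086371 = 0.7818788.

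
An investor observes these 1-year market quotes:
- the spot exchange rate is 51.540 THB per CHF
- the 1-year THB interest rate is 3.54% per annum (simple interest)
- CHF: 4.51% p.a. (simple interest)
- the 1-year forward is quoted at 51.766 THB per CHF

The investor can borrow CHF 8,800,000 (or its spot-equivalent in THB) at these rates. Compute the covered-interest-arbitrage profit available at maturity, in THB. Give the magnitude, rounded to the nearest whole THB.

THB 6,477,949

T = 1 year.
Keep in CHF, deliver into the forward: 8,800,000·1.045100·51.766 = THB 476,085,690.08.
Swap to THB now, deposit: 8,800,000·51.540·1.035400 = THB 469,607,740.80.
The quoted forward overvalues CHF, so borrow THB, buy CHF at spot, deposit the CHF at 4.51%, and sell the proceeds forward at 51.766.
The gap between the two covered legs is THB 6,477,949.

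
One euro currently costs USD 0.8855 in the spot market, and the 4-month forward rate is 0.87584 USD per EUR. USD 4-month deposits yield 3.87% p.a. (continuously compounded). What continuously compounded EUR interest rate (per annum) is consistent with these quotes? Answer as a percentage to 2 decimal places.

T = 4/12 years.
By CIP, F/S equals the USD-to-EUR growth ratio: 0.87584/0.8855 = 0.9890909.
The USD side grows by e^(0.0387×4/12) = 1.0129836.
So the EUR growth factor = 1.0241562.
r = ln(1.0241562)/(4/12) = 0.071607 → 7.16%.

7.16%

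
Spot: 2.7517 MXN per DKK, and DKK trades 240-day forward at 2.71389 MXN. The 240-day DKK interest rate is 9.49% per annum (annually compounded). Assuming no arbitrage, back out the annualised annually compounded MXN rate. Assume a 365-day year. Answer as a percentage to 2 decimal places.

7.21%

T = 240/365 years.
By CIP, F/S equals the MXN-to-DKK growth ratio: 2.71389/2.7517 = 0.9862594.
The DKK side grows by (1 + 0.0949)^(240/365) = 1.0614268.
Hence g_MXN = 1.0468422.
r = 1.0468422^(365/240) − 1 = 0.072102 → 7.21%.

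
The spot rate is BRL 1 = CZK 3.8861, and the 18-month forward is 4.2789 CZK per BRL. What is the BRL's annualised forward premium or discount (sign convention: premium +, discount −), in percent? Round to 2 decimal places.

T = 18/12 years.
(F − S)/S = (4.2789 − 3.8861)/3.8861 = 0.1010782.
Annualise by dividing by T: 0.1010782 / (18/12) = 0.067385 → 6.74%.

+6.74%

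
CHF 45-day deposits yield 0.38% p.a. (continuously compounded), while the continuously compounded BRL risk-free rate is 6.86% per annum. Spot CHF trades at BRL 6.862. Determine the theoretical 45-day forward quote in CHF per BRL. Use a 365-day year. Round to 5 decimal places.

T = 45/365 years.
BRL growth factor: e^(0.0686×45/365) = 1.0084934.
CHF growth factor: e^(0.0038×45/365) = 1.0004686.
Forward (BRL per CHF) = 6.862 × 1.0084934 / 1.0004686 = 6.917040.
Invert for CHF per BRL: 1 / 6.917040 = 0.14457.

0.14457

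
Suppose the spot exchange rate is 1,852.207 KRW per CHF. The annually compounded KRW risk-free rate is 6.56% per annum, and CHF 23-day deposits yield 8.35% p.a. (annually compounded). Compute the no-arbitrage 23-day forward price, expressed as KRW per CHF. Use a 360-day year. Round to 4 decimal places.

T = 23/360 years.
Growth of 1 KRW over T: (1 + 0.0656)^(23/360) = 1.004067624.
Growth of 1 CHF over T: (1 + 0.0835)^(23/360) = 1.0051368164.
Forward (KRW per CHF) = 1852.207 × 1.004067624 / 1.0051368164 = 1850.236755.

1850.2368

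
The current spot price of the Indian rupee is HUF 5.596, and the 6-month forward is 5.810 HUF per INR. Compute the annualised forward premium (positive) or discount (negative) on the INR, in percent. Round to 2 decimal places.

+7.65%

T = 6/12 years.
(F − S)/S = (5.810 − 5.596)/5.596 = 0.0382416.
Per annum: 0.0382416 / (6/12) = 0.076483 = 7.65%.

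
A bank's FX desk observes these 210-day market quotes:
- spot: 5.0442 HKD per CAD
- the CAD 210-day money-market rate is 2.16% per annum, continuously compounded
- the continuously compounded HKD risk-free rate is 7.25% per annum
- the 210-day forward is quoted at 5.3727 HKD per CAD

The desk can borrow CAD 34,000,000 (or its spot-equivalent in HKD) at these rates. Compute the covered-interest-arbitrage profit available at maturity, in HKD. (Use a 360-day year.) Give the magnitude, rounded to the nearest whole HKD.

HKD 6,076,528

T = 210/360 years.
Keep in CAD, deliver into the forward: 34,000,000·1.01267971445·5.3727 = HKD 184,988,026.26.
Swap to HKD now, deposit: 34,000,000·5.0442·1.04319870067 = HKD 178,911,498.12.
The quoted forward overvalues CAD, so borrow HKD, buy CAD at spot, deposit the CAD at 2.16%, and sell the proceeds forward at 5.3727.
Profit = 184,988,026.26 − 178,911,498.12 = HKD 6,076,528.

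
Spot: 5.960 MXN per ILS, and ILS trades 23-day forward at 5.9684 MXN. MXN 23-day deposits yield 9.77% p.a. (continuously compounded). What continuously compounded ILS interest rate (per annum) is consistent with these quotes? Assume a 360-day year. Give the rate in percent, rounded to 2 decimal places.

T = 23/360 years.
F/S = 5.9684/5.96 = 1.0014094 = (growth of MXN) / (growth of ILS).
MXN growth factor: e^(0.0977×23/360) = 1.0062615.
So the ILS growth factor = 1.0048453.
Take logs: ln 1.0048453 / (23/360) = 0.075656, so 7.57%.

7.57%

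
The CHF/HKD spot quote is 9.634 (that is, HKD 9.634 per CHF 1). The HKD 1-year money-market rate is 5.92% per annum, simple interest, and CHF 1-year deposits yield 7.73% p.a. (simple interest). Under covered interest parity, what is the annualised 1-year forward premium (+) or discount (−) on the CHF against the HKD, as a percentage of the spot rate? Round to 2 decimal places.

T = 1 year.
F = S · g_HKD/g_CHF = 9.634 × 1.059200/1.077300 = 9.472137.
(F − S)/S ÷ T = (9.472137 − 9.634)/9.634/1 = -0.016801 → -1.68%.

-1.68%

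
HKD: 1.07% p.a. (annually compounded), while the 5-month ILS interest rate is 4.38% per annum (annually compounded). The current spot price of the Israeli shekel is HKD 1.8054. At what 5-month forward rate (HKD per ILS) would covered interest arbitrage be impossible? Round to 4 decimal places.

1.7813

T = 5/12 years.
HKD accumulates by (1 + 0.0107)^(5/12) = 1.0044445.
ILS accumulates by (1 + 0.0438)^(5/12) = 1.0180221.
Forward (HKD per ILS) = 1.8054 × 1.0044445 / 1.0180221 = 1.781321.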